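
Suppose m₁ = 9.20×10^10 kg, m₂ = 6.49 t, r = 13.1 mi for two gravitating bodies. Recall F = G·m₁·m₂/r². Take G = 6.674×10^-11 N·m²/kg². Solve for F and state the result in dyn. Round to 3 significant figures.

8.97 dyn

From Newton's law of gravitation: F = Gm₁m₂/r².
m₁ = 9.20×10^10 kg; m₂ = 6.49 t = 6490 kg; r = 13.1 mi = 21082 m; G = 6.674×10^-11 N·m²/kg².
F = 8.966×10^-5 N
8.966×10^-5 N × (1 dyn / 1.000×10^-5 N) = 8.966 dyn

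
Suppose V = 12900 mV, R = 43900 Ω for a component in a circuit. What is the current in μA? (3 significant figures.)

From Ohm's law: I = V/R.
V = 12900 mV = 12.90 V; R = 43900 Ω.
I = 2.938×10^-4 A
2.938×10^-4 A × (1 μA / 1.000×10^-6 A) = 293.8 μA

294 μA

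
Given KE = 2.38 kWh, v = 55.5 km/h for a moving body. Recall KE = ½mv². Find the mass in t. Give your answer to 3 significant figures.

72.1 t

Rearranging: m = 2·KE/v².
KE = 2.38 kWh = 8.568×10^6 J; v = 55.5 km/h = 15.42 m/s.
m = 72099 kg
72099 kg × (1 t / 1000 kg) = 72.10 t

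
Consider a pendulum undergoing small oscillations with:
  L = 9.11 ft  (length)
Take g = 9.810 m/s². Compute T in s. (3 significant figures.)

Directly: T = 2π√(L/g).
L = 9.11 ft = 2.777 m; g = 9.810 m/s².
T = 3.343 s

3.34 s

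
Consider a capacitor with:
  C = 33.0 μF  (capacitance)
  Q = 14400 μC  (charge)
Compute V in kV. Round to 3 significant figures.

0.436 kV

Solving C = Q/V for V: V = Q/C.
C = 33.0 μF = 3.300×10^-5 F; Q = 14400 μC = 0.01440 C.
V = 436.4 V
436.4 V × (1 kV / 1000 V) = 0.4364 kV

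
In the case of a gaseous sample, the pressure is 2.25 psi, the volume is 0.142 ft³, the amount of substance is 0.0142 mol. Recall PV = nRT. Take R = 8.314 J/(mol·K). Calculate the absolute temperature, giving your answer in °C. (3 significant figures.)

Rearranging PV = nRT for T: T = PV/(nR).
P = 2.25 psi = 15513 Pa; V = 0.142 ft³ = 0.004021 m³; n = 0.0142 mol; R = 8.314 J/(mol·K).
T = 528.4 K
528.4 K − 273.15 = 255.2 °C

255 °C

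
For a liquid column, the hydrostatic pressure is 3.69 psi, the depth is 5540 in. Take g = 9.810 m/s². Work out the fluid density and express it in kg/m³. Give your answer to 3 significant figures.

Solving P = ρ·g·h for ρ: ρ = P/(g·h).
P = 3.69 psi = 25442 Pa; h = 5540 in = 140.7 m; g = 9.810 m/s².
ρ = 18.43 kg/m³

18.4 kg/m³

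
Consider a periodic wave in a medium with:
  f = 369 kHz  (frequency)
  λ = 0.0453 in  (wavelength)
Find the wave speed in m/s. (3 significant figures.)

425 m/s

Directly: v = fλ.
f = 369 kHz = 3.690×10^5 Hz; λ = 0.0453 in = 0.001151 m.
v = 424.6 m/s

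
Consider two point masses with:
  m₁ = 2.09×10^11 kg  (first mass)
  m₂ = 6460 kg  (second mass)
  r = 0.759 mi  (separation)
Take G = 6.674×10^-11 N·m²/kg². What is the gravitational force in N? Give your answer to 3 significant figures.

0.0604 N

Directly: F = Gm₁m₂/r².
m₁ = 2.09×10^11 kg; m₂ = 6460 kg; r = 0.759 mi = 1221 m; G = 6.674×10^-11 N·m²/kg².
F = 0.06039 N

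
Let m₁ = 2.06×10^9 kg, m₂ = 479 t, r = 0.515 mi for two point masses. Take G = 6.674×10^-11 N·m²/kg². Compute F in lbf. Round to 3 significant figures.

Directly: F = Gm₁m₂/r².
m₁ = 2.06×10^9 kg; m₂ = 479 t = 4.790×10^5 kg; r = 0.515 mi = 828.8 m; G = 6.674×10^-11 N·m²/kg².
F = 0.09587 N
0.09587 N × (1 lbf / 4.448 N) = 0.02155 lbf

0.0216 lbf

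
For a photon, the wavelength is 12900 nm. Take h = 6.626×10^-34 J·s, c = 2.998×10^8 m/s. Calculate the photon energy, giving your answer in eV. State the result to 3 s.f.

0.0961 eV

E is given directly by: E = hc/λ.
λ = 12900 nm = 1.290×10^-5 m; h = 6.626×10^-34 J·s; c = 2.998×10^8 m/s.
E = 1.540×10^-20 J  (the unit combination reduces to kg·m²/s² = J)
1.540×10^-20 J × (1 eV / 1.602×10^-19 J) = 0.09611 eV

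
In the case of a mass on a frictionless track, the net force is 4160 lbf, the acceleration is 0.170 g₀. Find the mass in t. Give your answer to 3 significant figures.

From Newton's second law: m = F/a.
F = 4160 lbf = 18505 N; a = 0.170 g₀ = 1.667 m/s².
m = 11100 kg
11100 kg × (1 t / 1000 kg) = 11.10 t

11.1 t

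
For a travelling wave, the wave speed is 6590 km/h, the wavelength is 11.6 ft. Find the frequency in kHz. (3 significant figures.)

Rearranging: f = v/λ.
v = 6590 km/h = 1831 m/s; λ = 11.6 ft = 3.536 m.
f = 517.7 Hz
517.7 Hz × (1 kHz / 1000 Hz) = 0.5177 kHz

0.518 kHz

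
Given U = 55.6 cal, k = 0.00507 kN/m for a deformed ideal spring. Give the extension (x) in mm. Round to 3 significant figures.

9580 mm

Rearranging U = ½k·x² for x: x = √(2U/k).
U = 55.6 cal = 232.6 J; k = 0.00507 kN/m = 5.070 N/m.
x = 9.580 m
9.580 m × (1 mm / 0.001000 m) = 9580 mm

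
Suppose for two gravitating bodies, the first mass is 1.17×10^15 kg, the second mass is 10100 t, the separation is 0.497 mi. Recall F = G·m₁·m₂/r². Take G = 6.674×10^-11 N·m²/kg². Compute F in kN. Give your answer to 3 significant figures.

Directly: F = Gm₁m₂/r².
m₁ = 1.17×10^15 kg; m₂ = 10100 t = 1.010×10^7 kg; r = 0.497 mi = 799.8 m; G = 6.674×10^-11 N·m²/kg².
F = 1.233×10^6 N
1.233×10^6 N × (1 kN / 1000 N) = 1233 kN

1230 kN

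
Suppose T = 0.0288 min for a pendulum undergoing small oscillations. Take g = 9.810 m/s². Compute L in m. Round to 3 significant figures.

Rearranging: L = g·(T/2π)².
T = 0.0288 min = 1.728 s; g = 9.810 m/s².
L = 0.7420 m

0.742 m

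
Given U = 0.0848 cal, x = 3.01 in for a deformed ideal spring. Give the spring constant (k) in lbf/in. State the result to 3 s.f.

Solving U = ½k·x² for k: k = 2U/x².
U = 0.0848 cal = 0.3548 J; x = 3.01 in = 0.07645 m.
k = 121.4 N/m
121.4 N/m × (1 lbf/in / 175.1 N/m) = 0.6932 lbf/in

0.693 lbf/in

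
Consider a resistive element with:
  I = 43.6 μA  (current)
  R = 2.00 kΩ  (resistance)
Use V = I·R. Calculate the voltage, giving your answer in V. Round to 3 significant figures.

0.0872 V

Directly: V = IR.
I = 43.6 μA = 4.360×10^-5 A; R = 2.00 kΩ = 2000 Ω.
V = 0.08720 V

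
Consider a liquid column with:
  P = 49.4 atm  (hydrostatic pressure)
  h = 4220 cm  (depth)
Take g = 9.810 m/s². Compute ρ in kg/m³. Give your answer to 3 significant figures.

12100 kg/m³

Rearranging: ρ = P/(g·h).
P = 49.4 atm = 5.005×10^6 Pa; h = 4220 cm = 42.20 m; g = 9.810 m/s².
ρ = 12091 kg/m³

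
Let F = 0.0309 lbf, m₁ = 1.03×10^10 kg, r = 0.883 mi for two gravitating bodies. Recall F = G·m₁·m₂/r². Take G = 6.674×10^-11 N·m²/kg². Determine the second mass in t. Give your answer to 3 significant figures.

404 t

Rearranging: m₂ = F·r²/(G·m₁).
F = 0.0309 lbf = 0.1375 N; m₁ = 1.03×10^10 kg; r = 0.883 mi = 1421 m; G = 6.674×10^-11 N·m²/kg².
m₂ = 4.038×10^5 kg
4.038×10^5 kg × (1 t / 1000 kg) = 403.8 t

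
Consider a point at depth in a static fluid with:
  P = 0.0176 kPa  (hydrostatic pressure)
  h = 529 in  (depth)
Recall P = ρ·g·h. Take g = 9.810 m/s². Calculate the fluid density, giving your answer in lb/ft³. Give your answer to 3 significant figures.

Solving P = ρ·g·h for ρ: ρ = P/(g·h).
P = 0.0176 kPa = 17.60 Pa; h = 529 in = 13.44 m; g = 9.810 m/s².
ρ = 0.1335 kg/m³
0.1335 kg/m³ × (1 lb/ft³ / 16.02 kg/m³) = 0.008336 lb/ft³

0.00834 lb/ft³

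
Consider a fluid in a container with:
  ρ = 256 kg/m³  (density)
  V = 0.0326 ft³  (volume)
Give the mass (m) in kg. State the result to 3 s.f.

Solving ρ = m/V for m: m = ρV.
ρ = 256 kg/m³; V = 0.0326 ft³ = 9.231×10^-4 m³.
m = 0.2363 kg

0.236 kg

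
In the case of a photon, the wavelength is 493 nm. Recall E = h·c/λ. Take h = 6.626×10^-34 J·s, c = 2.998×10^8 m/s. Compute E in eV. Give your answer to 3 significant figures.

2.51 eV

Directly: E = hc/λ.
λ = 493 nm = 4.930×10^-7 m; h = 6.626×10^-34 J·s; c = 2.998×10^8 m/s.
E = 4.029×10^-19 J  (the unit combination reduces to kg·m²/s² = J)
4.029×10^-19 J × (1 eV / 1.602×10^-19 J) = 2.515 eV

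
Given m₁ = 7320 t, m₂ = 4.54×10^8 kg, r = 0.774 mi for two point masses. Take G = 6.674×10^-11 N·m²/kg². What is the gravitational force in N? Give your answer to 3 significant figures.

0.143 N

From Newton's law of gravitation: F = Gm₁m₂/r².
m₁ = 7320 t = 7.320×10^6 kg; m₂ = 4.54×10^8 kg; r = 0.774 mi = 1246 m; G = 6.674×10^-11 N·m²/kg².
F = 0.1429 N  (the unit combination reduces to kg·m/s² = N)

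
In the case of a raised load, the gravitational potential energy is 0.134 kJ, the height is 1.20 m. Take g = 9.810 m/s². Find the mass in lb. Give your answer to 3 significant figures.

Rearranging PE = m·g·h for m: m = PE/(g·h).
PE = 0.134 kJ = 134.0 J; h = 1.20 m; g = 9.810 m/s².
m = 11.38 kg
11.38 kg × (1 lb / 0.4536 kg) = 25.10 lb

25.1 lb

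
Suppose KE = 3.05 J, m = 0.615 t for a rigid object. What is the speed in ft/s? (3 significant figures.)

0.327 ft/s

Rearranging KE = ½mv² for v: v = √(2·KE/m).
KE = 3.05 J; m = 0.615 t = 615.0 kg.
v = 0.09959 m/s
0.09959 m/s × (1 ft/s / 0.3048 m/s) = 0.3267 ft/s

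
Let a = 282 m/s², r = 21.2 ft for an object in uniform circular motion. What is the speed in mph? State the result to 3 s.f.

Rearranging: v = √(a·r).
a = 282 m/s²; r = 21.2 ft = 6.462 m.
v = 42.69 m/s
42.69 m/s × (1 mph / 0.4470 m/s) = 95.49 mph

95.5 mph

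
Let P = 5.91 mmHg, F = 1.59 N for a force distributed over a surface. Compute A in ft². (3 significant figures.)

Solving P = F/A for A: A = F/P.
P = 5.91 mmHg = 787.9 Pa; F = 1.59 N.
A = 0.002018 m²
0.002018 m² × (1 ft² / 0.09290 m²) = 0.02172 ft²

0.0217 ft²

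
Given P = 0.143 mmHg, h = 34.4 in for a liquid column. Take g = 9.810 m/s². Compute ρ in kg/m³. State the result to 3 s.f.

Solving P = ρ·g·h for ρ: ρ = P/(g·h).
P = 0.143 mmHg = 19.07 Pa; h = 34.4 in = 0.8738 m; g = 9.810 m/s².
ρ = 2.224 kg/m³

2.22 kg/m³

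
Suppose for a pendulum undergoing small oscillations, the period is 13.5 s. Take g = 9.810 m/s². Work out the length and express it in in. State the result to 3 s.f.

Rearranging T = 2π√(L/g) for L: L = g·(T/2π)².
T = 13.5 s; g = 9.810 m/s².
L = 45.29 m
45.29 m × (1 in / 0.02540 m) = 1783 in

1780 in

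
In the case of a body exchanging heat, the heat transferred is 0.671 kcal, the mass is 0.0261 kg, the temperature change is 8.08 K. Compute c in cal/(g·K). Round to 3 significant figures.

3.18 cal/(g·K)

Rearranging Q = m·c·ΔT for c: c = Q/(m·ΔT).
Q = 0.671 kcal = 2807 J; m = 0.0261 kg; ΔT = 8.08 K.
c = 13313 J/(kg·K)
13313 J/(kg·K) × (1 cal/(g·K) / 4184 J/(kg·K)) = 3.182 cal/(g·K)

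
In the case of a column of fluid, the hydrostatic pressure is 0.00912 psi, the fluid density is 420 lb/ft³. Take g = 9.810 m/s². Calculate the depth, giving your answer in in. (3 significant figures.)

0.0375 in

Solving P = ρ·g·h for h: h = P/(ρ·g).
P = 0.00912 psi = 62.88 Pa; ρ = 420 lb/ft³ = 6728 kg/m³; g = 9.810 m/s².
h = 9.527×10^-4 m
9.527×10^-4 m × (1 in / 0.02540 m) = 0.03751 in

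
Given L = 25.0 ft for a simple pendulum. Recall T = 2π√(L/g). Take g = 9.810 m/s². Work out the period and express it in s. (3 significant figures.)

5.54 s

T is given directly by: T = 2π√(L/g).
L = 25.0 ft = 7.620 m; g = 9.810 m/s².
T = 5.538 s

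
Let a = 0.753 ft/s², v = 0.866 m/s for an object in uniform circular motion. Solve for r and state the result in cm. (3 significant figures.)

327 cm

Rearranging: r = v²/a.
a = 0.753 ft/s² = 0.2295 m/s²; v = 0.866 m/s.
r = 3.268 m
3.268 m × (1 cm / 0.01000 m) = 326.8 cm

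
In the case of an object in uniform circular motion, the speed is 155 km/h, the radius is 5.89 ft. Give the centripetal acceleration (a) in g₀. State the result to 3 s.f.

105 g₀

a is given directly by: a = v²/r.
v = 155 km/h = 43.06 m/s; r = 5.89 ft = 1.795 m.
a = 1033 m/s²
1033 m/s² × (1 g₀ / 9.807 m/s²) = 105.3 g₀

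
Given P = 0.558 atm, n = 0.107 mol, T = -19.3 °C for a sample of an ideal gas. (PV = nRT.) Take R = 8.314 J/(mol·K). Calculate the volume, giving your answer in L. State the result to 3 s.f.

Solving PV = nRT for V: V = nRT/P.
P = 0.558 atm = 56539 Pa; n = 0.107 mol; T = -19.3 °C = 253.8 K; R = 8.314 J/(mol·K).
V = 0.003994 m³
0.003994 m³ × (1 L / 0.001000 m³) = 3.994 L

3.99 L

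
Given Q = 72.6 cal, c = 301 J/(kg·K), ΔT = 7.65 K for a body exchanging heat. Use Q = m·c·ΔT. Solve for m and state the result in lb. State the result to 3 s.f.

0.291 lb

Rearranging: m = Q/(c·ΔT).
Q = 72.6 cal = 303.8 J; c = 301 J/(kg·K); ΔT = 7.65 K.
m = 0.1319 kg
0.1319 kg × (1 lb / 0.4536 kg) = 0.2908 lb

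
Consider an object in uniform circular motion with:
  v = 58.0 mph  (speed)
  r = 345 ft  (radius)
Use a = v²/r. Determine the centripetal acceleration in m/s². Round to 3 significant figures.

a is given directly by: a = v²/r.
v = 58.0 mph = 25.93 m/s; r = 345 ft = 105.2 m.
a = 6.393 m/s²

6.39 m/s²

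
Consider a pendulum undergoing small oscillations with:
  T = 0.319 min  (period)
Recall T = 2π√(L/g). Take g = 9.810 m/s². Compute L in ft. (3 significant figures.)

299 ft

Solving T = 2π√(L/g) for L: L = g·(T/2π)².
T = 0.319 min = 19.14 s; g = 9.810 m/s².
L = 91.03 m
91.03 m × (1 ft / 0.3048 m) = 298.7 ft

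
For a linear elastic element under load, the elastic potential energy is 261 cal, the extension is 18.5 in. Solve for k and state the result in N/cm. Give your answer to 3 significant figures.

Rearranging: k = 2U/x².
U = 261 cal = 1092 J; x = 18.5 in = 0.4699 m.
k = 9891 N/m
9891 N/m × (1 N/cm / 100.0 N/m) = 98.91 N/cm

98.9 N/cm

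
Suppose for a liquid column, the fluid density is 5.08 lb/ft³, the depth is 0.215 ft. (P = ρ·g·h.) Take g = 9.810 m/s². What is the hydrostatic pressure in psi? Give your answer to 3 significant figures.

0.00759 psi

Directly: P = ρgh.
ρ = 5.08 lb/ft³ = 81.37 kg/m³; h = 0.215 ft = 0.06553 m; g = 9.810 m/s².
P = 52.31 Pa
52.31 Pa × (1 psi / 6895 Pa) = 0.007587 psi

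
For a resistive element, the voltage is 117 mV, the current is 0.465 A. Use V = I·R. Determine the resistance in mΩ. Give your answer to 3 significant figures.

252 mΩ

From Ohm's law: R = V/I.
V = 117 mV = 0.1170 V; I = 0.465 A.
R = 0.2516 Ω
0.2516 Ω × (1 mΩ / 0.001000 Ω) = 251.6 mΩ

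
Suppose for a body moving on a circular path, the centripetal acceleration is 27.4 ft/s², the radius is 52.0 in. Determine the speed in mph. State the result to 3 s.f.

Solving a = v²/r for v: v = √(a·r).
a = 27.4 ft/s² = 8.352 m/s²; r = 52.0 in = 1.321 m.
v = 3.321 m/s
3.321 m/s × (1 mph / 0.4470 m/s) = 7.429 mph

7.43 mph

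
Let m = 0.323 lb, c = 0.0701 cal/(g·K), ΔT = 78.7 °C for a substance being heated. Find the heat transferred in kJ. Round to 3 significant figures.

Directly: Q = mcΔT.
m = 0.323 lb = 0.1465 kg; c = 0.0701 cal/(g·K) = 293.3 J/(kg·K); ΔT = 78.7 °C = 78.70 K.
Q = 3382 J  (the unit combination reduces to kg·m²/s² = J)
3382 J × (1 kJ / 1000 J) = 3.382 kJ

3.38 kJ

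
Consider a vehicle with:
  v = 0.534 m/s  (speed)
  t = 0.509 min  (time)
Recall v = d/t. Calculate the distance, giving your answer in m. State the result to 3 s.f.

16.3 m

Rearranging: d = v·t.
v = 0.534 m/s; t = 0.509 min = 30.54 s.
d = 16.31 m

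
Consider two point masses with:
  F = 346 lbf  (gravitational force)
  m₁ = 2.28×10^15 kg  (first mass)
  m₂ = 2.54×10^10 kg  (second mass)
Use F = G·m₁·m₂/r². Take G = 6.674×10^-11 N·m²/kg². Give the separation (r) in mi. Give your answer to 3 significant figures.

985 mi

From Newton's law of gravitation: r = √(G·m₁m₂/F).
F = 346 lbf = 1539 N; m₁ = 2.28×10^15 kg; m₂ = 2.54×10^10 kg; G = 6.674×10^-11 N·m²/kg².
r = 1.585×10^6 m
1.585×10^6 m × (1 mi / 1609 m) = 984.7 mi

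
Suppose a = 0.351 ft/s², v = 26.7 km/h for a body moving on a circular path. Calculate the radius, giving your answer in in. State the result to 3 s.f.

20200 in

Solving a = v²/r for r: r = v²/a.
a = 0.351 ft/s² = 0.1070 m/s²; v = 26.7 km/h = 7.417 m/s.
r = 514.2 m
514.2 m × (1 in / 0.02540 m) = 20242 in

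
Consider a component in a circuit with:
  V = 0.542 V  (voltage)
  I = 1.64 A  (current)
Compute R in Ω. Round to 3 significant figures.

0.330 Ω

Rearranging V = I·R for R: R = V/I.
V = 0.542 V; I = 1.64 A.
R = 0.3305 Ω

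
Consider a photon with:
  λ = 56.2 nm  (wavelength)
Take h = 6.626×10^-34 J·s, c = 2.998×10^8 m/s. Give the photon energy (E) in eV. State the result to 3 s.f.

Directly: E = hc/λ.
λ = 56.2 nm = 5.620×10^-8 m; h = 6.626×10^-34 J·s; c = 2.998×10^8 m/s.
E = 3.535×10^-18 J
3.535×10^-18 J × (1 eV / 1.602×10^-19 J) = 22.06 eV

22.1 eV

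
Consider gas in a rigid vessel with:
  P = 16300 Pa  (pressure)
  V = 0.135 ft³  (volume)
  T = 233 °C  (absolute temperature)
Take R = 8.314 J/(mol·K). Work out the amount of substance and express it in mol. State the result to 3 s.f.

0.0148 mol

Rearranging PV = nRT for n: n = PV/(RT).
P = 16300 Pa; V = 0.135 ft³ = 0.003823 m³; T = 233 °C = 506.1 K; R = 8.314 J/(mol·K).
n = 0.01481 mol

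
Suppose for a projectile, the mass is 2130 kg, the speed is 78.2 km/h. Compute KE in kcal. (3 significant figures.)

KE is given directly by: KE = ½mv².
m = 2130 kg; v = 78.2 km/h = 21.72 m/s.
KE = 5.025×10^5 J
5.025×10^5 J × (1 kcal / 4184 J) = 120.1 kcal

120 kcal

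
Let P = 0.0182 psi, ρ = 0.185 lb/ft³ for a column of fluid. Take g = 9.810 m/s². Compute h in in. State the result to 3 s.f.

Rearranging: h = P/(ρ·g).
P = 0.0182 psi = 125.5 Pa; ρ = 0.185 lb/ft³ = 2.963 kg/m³; g = 9.810 m/s².
h = 4.316 m
4.316 m × (1 in / 0.02540 m) = 169.9 in

170 in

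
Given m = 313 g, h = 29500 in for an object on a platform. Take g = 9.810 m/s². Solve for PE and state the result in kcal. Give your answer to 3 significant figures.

Directly: PE = mgh.
m = 313 g = 0.3130 kg; h = 29500 in = 749.3 m; g = 9.810 m/s².
PE = 2301 J
2301 J × (1 kcal / 4184 J) = 0.5499 kcal

0.550 kcal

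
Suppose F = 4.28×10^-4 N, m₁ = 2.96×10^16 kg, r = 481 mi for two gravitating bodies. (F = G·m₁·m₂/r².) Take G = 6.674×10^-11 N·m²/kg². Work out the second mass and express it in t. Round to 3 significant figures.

0.130 t

From Newton's law of gravitation: m₂ = F·r²/(G·m₁).
F = 4.28×10^-4 N; m₁ = 2.96×10^16 kg; r = 481 mi = 7.741×10^5 m; G = 6.674×10^-11 N·m²/kg².
m₂ = 129.8 kg
129.8 kg × (1 t / 1000 kg) = 0.1298 t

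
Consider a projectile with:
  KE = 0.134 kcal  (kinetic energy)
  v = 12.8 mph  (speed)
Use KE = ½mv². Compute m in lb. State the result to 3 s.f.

75.5 lb

Rearranging KE = ½mv² for m: m = 2·KE/v².
KE = 0.134 kcal = 560.7 J; v = 12.8 mph = 5.722 m/s.
m = 34.25 kg
34.25 kg × (1 lb / 0.4536 kg) = 75.50 lb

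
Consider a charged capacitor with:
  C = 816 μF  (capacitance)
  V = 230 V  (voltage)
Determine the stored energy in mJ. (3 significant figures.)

E is given directly by: E = ½CV².
C = 816 μF = 8.160×10^-4 F; V = 230 V.
E = 21.58 J  (the unit combination reduces to kg·m²/s² = J)
21.58 J × (1 mJ / 0.001000 J) = 21583 mJ

21600 mJ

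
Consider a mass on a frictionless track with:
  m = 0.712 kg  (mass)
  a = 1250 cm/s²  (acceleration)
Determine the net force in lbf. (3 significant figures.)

Directly: F = m·a.
m = 0.712 kg; a = 1250 cm/s² = 12.50 m/s².
F = 8.900 N  (the unit combination reduces to kg·m/s² = N)
8.900 N × (1 lbf / 4.448 N) = 2.001 lbf

2.00 lbf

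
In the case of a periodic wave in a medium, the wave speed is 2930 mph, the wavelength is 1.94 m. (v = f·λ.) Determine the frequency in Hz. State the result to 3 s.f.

Rearranging: f = v/λ.
v = 2930 mph = 1310 m/s; λ = 1.94 m.
f = 675.2 Hz

675 Hz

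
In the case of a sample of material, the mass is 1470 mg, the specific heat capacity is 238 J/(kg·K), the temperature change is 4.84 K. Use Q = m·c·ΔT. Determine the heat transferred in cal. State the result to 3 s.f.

0.405 cal

Q is given directly by: Q = mcΔT.
m = 1470 mg = 0.001470 kg; c = 238 J/(kg·K); ΔT = 4.84 K.
Q = 1.693 J  (the unit combination reduces to kg·m²/s² = J)
1.693 J × (1 cal / 4.184 J) = 0.4047 cal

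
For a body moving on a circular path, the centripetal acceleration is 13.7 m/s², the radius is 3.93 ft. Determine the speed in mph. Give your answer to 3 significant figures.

9.06 mph

Rearranging a = v²/r for v: v = √(a·r).
a = 13.7 m/s²; r = 3.93 ft = 1.198 m.
v = 4.051 m/s
4.051 m/s × (1 mph / 0.4470 m/s) = 9.062 mph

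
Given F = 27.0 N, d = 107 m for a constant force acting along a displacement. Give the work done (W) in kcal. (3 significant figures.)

Directly: W = F·d.
F = 27.0 N; d = 107 m.
W = 2889 J
2889 J × (1 kcal / 4184 J) = 0.6905 kcal

0.690 kcal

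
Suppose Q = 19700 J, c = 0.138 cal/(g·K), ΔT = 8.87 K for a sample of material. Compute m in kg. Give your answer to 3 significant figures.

3.85 kg

Solving Q = m·c·ΔT for m: m = Q/(c·ΔT).
Q = 19700 J; c = 0.138 cal/(g·K) = 577.4 J/(kg·K); ΔT = 8.87 K.
m = 3.847 kg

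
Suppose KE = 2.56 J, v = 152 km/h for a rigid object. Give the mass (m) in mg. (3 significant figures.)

2870 mg

Rearranging: m = 2·KE/v².
KE = 2.56 J; v = 152 km/h = 42.22 m/s.
m = 0.002872 kg
0.002872 kg × (1 mg / 1.000×10^-6 kg) = 2872 mg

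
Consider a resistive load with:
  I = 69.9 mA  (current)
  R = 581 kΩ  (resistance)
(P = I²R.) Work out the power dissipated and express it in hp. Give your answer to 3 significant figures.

Directly: P = I²R.
I = 69.9 mA = 0.06990 A; R = 581 kΩ = 5.810×10^5 Ω.
P = 2839 W
2839 W × (1 hp / 745.7 W) = 3.807 hp

3.81 hp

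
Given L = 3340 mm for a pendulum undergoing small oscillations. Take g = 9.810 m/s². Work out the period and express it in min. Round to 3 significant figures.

0.0611 min

T is given directly by: T = 2π√(L/g).
L = 3340 mm = 3.340 m; g = 9.810 m/s².
T = 3.666 s
3.666 s × (1 min / 60.00 s) = 0.06110 min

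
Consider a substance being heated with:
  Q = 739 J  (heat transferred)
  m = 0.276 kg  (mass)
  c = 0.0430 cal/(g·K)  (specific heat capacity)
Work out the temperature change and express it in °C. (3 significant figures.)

Rearranging Q = m·c·ΔT for ΔT: ΔT = Q/(m·c).
Q = 739 J; m = 0.276 kg; c = 0.0430 cal/(g·K) = 179.9 J/(kg·K).
ΔT = 14.88 K
Since 1 °C = 1 K, 14.88 °C.

14.9 °C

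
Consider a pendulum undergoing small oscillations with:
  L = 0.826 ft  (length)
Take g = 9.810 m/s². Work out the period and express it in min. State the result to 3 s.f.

T is given directly by: T = 2π√(L/g).
L = 0.826 ft = 0.2518 m; g = 9.810 m/s².
T = 1.007 s
1.007 s × (1 min / 60.00 s) = 0.01678 min

0.0168 min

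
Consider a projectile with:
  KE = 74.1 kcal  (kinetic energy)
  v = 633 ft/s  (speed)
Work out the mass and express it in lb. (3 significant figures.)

Rearranging KE = ½mv² for m: m = 2·KE/v².
KE = 74.1 kcal = 3.100×10^5 J; v = 633 ft/s = 192.9 m/s.
m = 16.66 kg
16.66 kg × (1 lb / 0.4536 kg) = 36.72 lb

36.7 lb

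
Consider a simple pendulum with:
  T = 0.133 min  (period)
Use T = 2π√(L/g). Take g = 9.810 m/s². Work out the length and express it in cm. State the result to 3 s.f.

1580 cm

Rearranging T = 2π√(L/g) for L: L = g·(T/2π)².
T = 0.133 min = 7.980 s; g = 9.810 m/s².
L = 15.82 m
15.82 m × (1 cm / 0.01000 m) = 1582 cm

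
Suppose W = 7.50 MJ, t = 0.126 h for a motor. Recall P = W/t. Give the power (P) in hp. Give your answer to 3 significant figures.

Directly: P = W/t.
W = 7.50 MJ = 7.500×10^6 J; t = 0.126 h = 453.6 s.
P = 16534 W  (the unit combination reduces to kg·m²/s³ = W)
16534 W × (1 hp / 745.7 W) = 22.17 hp

22.2 hp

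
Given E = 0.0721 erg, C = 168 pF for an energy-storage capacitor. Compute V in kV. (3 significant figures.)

0.00926 kV

Rearranging E = ½C·V² for V: V = √(2E/C).
E = 0.0721 erg = 7.210×10^-9 J; C = 168 pF = 1.680×10^-10 F.
V = 9.265 V
9.265 V × (1 kV / 1000 V) = 0.009265 kV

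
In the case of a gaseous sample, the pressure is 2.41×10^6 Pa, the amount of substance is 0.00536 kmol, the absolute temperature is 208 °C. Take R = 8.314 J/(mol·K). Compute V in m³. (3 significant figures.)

0.00890 m³

From the ideal-gas law: V = nRT/P.
P = 2.41×10^6 Pa; n = 0.00536 kmol = 5.360 mol; T = 208 °C = 481.1 K; R = 8.314 J/(mol·K).
V = 0.008897 m³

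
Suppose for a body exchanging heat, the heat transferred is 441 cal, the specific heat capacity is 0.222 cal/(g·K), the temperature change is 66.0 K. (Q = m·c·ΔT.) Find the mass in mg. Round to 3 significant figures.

30100 mg

Solving Q = m·c·ΔT for m: m = Q/(c·ΔT).
Q = 441 cal = 1845 J; c = 0.222 cal/(g·K) = 928.8 J/(kg·K); ΔT = 66.0 K.
m = 0.03010 kg
0.03010 kg × (1 mg / 1.000×10^-6 kg) = 30098 mg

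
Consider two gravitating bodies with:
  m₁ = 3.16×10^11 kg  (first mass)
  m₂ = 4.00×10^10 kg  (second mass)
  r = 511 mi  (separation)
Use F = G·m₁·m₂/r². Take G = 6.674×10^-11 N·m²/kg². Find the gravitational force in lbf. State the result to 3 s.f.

0.280 lbf

From Newton's law of gravitation: F = Gm₁m₂/r².
m₁ = 3.16×10^11 kg; m₂ = 4.00×10^10 kg; r = 511 mi = 8.224×10^5 m; G = 6.674×10^-11 N·m²/kg².
F = 1.247 N
1.247 N × (1 lbf / 4.448 N) = 0.2804 lbf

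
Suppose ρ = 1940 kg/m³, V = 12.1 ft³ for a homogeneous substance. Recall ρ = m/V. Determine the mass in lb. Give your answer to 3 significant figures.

1470 lb

Solving ρ = m/V for m: m = ρV.
ρ = 1940 kg/m³; V = 12.1 ft³ = 0.3426 m³.
m = 664.7 kg
664.7 kg × (1 lb / 0.4536 kg) = 1465 lb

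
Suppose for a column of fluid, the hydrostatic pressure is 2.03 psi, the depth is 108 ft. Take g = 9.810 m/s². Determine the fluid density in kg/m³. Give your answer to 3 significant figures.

43.3 kg/m³

Solving P = ρ·g·h for ρ: ρ = P/(g·h).
P = 2.03 psi = 13996 Pa; h = 108 ft = 32.92 m; g = 9.810 m/s².
ρ = 43.34 kg/m³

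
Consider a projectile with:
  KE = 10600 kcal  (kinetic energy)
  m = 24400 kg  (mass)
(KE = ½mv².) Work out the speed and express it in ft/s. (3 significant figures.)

198 ft/s

Solving KE = ½mv² for v: v = √(2·KE/m).
KE = 10600 kcal = 4.435×10^7 J; m = 24400 kg.
v = 60.29 m/s
60.29 m/s × (1 ft/s / 0.3048 m/s) = 197.8 ft/s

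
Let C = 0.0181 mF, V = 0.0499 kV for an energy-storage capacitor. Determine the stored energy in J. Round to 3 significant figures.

0.0225 J

E is given directly by: E = ½CV².
C = 0.0181 mF = 1.810×10^-5 F; V = 0.0499 kV = 49.90 V.
E = 0.02253 J  (the unit combination reduces to kg·m²/s² = J)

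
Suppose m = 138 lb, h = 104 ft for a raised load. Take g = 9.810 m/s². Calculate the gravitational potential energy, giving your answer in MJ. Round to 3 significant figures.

0.0195 MJ

PE is given directly by: PE = mgh.
m = 138 lb = 62.60 kg; h = 104 ft = 31.70 m; g = 9.810 m/s².
PE = 19465 J  (the unit combination reduces to kg·m²/s² = J)
19465 J × (1 MJ / 1.000×10^6 J) = 0.01947 MJ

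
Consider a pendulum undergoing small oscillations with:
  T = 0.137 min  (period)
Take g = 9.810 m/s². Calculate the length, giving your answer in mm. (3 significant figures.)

Rearranging: L = g·(T/2π)².
T = 0.137 min = 8.220 s; g = 9.810 m/s².
L = 16.79 m
16.79 m × (1 mm / 0.001000 m) = 16790 mm

16800 mm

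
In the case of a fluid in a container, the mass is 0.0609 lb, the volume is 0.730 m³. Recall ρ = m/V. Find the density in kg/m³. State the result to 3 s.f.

0.0378 kg/m³

Directly: ρ = m/V.
m = 0.0609 lb = 0.02762 kg; V = 0.730 m³.
ρ = 0.03784 kg/m³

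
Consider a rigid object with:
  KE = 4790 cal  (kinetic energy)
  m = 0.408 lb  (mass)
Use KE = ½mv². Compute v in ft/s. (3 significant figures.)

1530 ft/s

Rearranging KE = ½mv² for v: v = √(2·KE/m).
KE = 4790 cal = 20041 J; m = 0.408 lb = 0.1851 kg.
v = 465.4 m/s
465.4 m/s × (1 ft/s / 0.3048 m/s) = 1527 ft/s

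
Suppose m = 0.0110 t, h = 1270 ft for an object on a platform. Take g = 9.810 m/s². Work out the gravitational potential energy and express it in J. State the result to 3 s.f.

Directly: PE = mgh.
m = 0.0110 t = 11.00 kg; h = 1270 ft = 387.1 m; g = 9.810 m/s².
PE = 41772 J  (the unit combination reduces to kg·m²/s² = J)

41800 J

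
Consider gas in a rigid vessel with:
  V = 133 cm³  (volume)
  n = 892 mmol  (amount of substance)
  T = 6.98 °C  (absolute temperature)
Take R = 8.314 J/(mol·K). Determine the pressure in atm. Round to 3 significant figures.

154 atm

From the ideal-gas law: P = nRT/V.
V = 133 cm³ = 1.330×10^-4 m³; n = 892 mmol = 0.8920 mol; T = 6.98 °C = 280.1 K; R = 8.314 J/(mol·K).
P = 1.562×10^7 Pa
1.562×10^7 Pa × (1 atm / 1.013×10^5 Pa) = 154.2 atm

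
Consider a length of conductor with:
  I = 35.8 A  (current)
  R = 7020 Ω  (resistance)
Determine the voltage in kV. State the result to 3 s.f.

251 kV

V is given directly by: V = IR.
I = 35.8 A; R = 7020 Ω.
V = 2.513×10^5 V
2.513×10^5 V × (1 kV / 1000 V) = 251.3 kV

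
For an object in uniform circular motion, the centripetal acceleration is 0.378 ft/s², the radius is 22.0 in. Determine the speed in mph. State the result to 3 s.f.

Rearranging: v = √(a·r).
a = 0.378 ft/s² = 0.1152 m/s²; r = 22.0 in = 0.5588 m.
v = 0.2537 m/s
0.2537 m/s × (1 mph / 0.4470 m/s) = 0.5676 mph

0.568 mph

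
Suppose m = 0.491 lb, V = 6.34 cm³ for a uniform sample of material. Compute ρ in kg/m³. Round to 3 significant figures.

35100 kg/m³

ρ is given directly by: ρ = m/V.
m = 0.491 lb = 0.2227 kg; V = 6.34 cm³ = 6.340×10^-6 m³.
ρ = 35128 kg/m³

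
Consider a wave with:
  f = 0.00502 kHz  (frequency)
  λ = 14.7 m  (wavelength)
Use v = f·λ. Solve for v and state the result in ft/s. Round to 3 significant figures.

Directly: v = fλ.
f = 0.00502 kHz = 5.020 Hz; λ = 14.7 m.
v = 73.79 m/s
73.79 m/s × (1 ft/s / 0.3048 m/s) = 242.1 ft/s

242 ft/s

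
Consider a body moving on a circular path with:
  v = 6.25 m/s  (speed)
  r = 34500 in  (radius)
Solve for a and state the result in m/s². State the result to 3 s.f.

Directly: a = v²/r.
v = 6.25 m/s; r = 34500 in = 876.3 m.
a = 0.04458 m/s²

0.0446 m/s²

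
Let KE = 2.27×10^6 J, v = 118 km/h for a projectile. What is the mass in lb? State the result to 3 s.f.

9320 lb

Rearranging: m = 2·KE/v².
KE = 2.27×10^6 J; v = 118 km/h = 32.78 m/s.
m = 4226 kg
4226 kg × (1 lb / 0.4536 kg) = 9316 lb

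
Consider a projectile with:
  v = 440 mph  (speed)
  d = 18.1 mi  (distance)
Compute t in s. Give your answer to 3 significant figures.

Solving v = d/t for t: t = d/v.
v = 440 mph = 196.7 m/s; d = 18.1 mi = 29129 m.
t = 148.1 s

148 s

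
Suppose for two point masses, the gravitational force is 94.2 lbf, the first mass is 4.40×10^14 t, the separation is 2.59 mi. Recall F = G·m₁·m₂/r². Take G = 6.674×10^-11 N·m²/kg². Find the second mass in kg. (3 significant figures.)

248 kg

From Newton's law of gravitation: m₂ = F·r²/(G·m₁).
F = 94.2 lbf = 419.0 N; m₁ = 4.40×10^14 t = 4.400×10^17 kg; r = 2.59 mi = 4168 m; G = 6.674×10^-11 N·m²/kg².
m₂ = 247.9 kg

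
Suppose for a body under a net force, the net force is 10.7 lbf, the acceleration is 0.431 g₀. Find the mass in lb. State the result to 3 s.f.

From Newton's second law: m = F/a.
F = 10.7 lbf = 47.60 N; a = 0.431 g₀ = 4.227 m/s².
m = 11.26 kg
11.26 kg × (1 lb / 0.4536 kg) = 24.83 lb

24.8 lb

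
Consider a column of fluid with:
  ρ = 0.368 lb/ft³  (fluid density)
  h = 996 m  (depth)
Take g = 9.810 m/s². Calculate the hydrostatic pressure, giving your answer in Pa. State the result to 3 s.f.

57600 Pa

Directly: P = ρgh.
ρ = 0.368 lb/ft³ = 5.895 kg/m³; h = 996 m; g = 9.810 m/s².
P = 57597 Pa  (the unit combination reduces to kg/(m·s²) = Pa)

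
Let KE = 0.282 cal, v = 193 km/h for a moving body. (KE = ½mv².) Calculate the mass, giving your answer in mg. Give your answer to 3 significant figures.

821 mg

Rearranging KE = ½mv² for m: m = 2·KE/v².
KE = 0.282 cal = 1.180 J; v = 193 km/h = 53.61 m/s.
m = 8.210×10^-4 kg
8.210×10^-4 kg × (1 mg / 1.000×10^-6 kg) = 821.0 mg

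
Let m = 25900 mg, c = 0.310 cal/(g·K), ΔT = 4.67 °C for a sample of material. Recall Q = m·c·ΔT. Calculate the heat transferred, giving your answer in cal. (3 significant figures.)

37.5 cal

Directly: Q = mcΔT.
m = 25900 mg = 0.02590 kg; c = 0.310 cal/(g·K) = 1297 J/(kg·K); ΔT = 4.67 °C = 4.670 K.
Q = 156.9 J
156.9 J × (1 cal / 4.184 J) = 37.50 cal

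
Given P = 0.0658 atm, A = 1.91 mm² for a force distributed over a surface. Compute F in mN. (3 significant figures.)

Rearranging P = F/A for F: F = P·A.
P = 0.0658 atm = 6667 Pa; A = 1.91 mm² = 1.910×10^-6 m².
F = 0.01273 N
0.01273 N × (1 mN / 0.001000 N) = 12.73 mN

12.7 mN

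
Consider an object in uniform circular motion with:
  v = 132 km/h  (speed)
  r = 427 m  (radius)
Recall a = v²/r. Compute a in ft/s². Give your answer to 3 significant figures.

10.3 ft/s²

a is given directly by: a = v²/r.
v = 132 km/h = 36.67 m/s; r = 427 m.
a = 3.149 m/s²
3.149 m/s² × (1 ft/s² / 0.3048 m/s²) = 10.33 ft/s²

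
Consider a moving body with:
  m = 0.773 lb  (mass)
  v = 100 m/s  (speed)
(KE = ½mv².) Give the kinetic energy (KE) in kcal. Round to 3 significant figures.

0.419 kcal

KE is given directly by: KE = ½mv².
m = 0.773 lb = 0.3506 kg; v = 100 m/s.
KE = 1753 J
1753 J × (1 kcal / 4184 J) = 0.4190 kcal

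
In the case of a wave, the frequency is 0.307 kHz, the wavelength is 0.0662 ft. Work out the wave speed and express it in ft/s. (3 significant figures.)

20.3 ft/s

Directly: v = fλ.
f = 0.307 kHz = 307.0 Hz; λ = 0.0662 ft = 0.02018 m.
v = 6.195 m/s
6.195 m/s × (1 ft/s / 0.3048 m/s) = 20.32 ft/s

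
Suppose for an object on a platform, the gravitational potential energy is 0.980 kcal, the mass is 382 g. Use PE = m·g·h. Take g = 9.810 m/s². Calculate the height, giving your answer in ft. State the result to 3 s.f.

Solving PE = m·g·h for h: h = PE/(m·g).
PE = 0.980 kcal = 4100 J; m = 382 g = 0.3820 kg; g = 9.810 m/s².
h = 1094 m
1094 m × (1 ft / 0.3048 m) = 3590 ft

3590 ft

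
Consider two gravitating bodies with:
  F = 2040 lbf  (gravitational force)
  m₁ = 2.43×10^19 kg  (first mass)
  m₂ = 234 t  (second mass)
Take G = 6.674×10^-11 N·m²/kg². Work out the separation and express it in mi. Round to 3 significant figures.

127 mi

From Newton's law of gravitation: r = √(G·m₁m₂/F).
F = 2040 lbf = 9074 N; m₁ = 2.43×10^19 kg; m₂ = 234 t = 2.340×10^5 kg; G = 6.674×10^-11 N·m²/kg².
r = 2.045×10^5 m
2.045×10^5 m × (1 mi / 1609 m) = 127.1 mi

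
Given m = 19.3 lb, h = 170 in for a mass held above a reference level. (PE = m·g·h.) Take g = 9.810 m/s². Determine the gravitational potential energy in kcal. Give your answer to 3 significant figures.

PE is given directly by: PE = mgh.
m = 19.3 lb = 8.754 kg; h = 170 in = 4.318 m; g = 9.810 m/s².
PE = 370.8 J
370.8 J × (1 kcal / 4184 J) = 0.08863 kcal

0.0886 kcal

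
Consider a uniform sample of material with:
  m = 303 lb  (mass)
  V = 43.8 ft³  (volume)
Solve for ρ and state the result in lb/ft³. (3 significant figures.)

Directly: ρ = m/V.
m = 303 lb = 137.4 kg; V = 43.8 ft³ = 1.240 m³.
ρ = 110.8 kg/m³
110.8 kg/m³ × (1 lb/ft³ / 16.02 kg/m³) = 6.918 lb/ft³

6.92 lb/ft³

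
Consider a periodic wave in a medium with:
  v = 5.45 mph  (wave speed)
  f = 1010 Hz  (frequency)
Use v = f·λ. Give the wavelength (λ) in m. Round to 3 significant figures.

Rearranging: λ = v/f.
v = 5.45 mph = 2.436 m/s; f = 1010 Hz.
λ = 0.002412 m

0.00241 m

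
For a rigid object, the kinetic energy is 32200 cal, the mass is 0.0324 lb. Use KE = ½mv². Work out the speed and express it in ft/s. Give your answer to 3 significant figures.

14000 ft/s

Rearranging: v = √(2·KE/m).
KE = 32200 cal = 1.347×10^5 J; m = 0.0324 lb = 0.01470 kg.
v = 4282 m/s
4282 m/s × (1 ft/s / 0.3048 m/s) = 14048 ft/s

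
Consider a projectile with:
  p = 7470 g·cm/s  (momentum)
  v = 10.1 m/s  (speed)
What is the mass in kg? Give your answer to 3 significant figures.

Rearranging: m = p/v.
p = 7470 g·cm/s = 0.07470 kg·m/s; v = 10.1 m/s.
m = 0.007396 kg

0.00740 kg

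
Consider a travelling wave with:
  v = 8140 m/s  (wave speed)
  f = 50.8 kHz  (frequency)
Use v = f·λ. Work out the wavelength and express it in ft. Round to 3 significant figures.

Rearranging: λ = v/f.
v = 8140 m/s; f = 50.8 kHz = 50800 Hz.
λ = 0.1602 m
0.1602 m × (1 ft / 0.3048 m) = 0.5257 ft

0.526 ft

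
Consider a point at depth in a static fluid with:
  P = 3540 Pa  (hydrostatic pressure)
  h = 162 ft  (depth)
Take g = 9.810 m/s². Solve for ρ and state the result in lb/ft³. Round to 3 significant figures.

Rearranging: ρ = P/(g·h).
P = 3540 Pa; h = 162 ft = 49.38 m; g = 9.810 m/s².
ρ = 7.308 kg/m³
7.308 kg/m³ × (1 lb/ft³ / 16.02 kg/m³) = 0.4562 lb/ft³

0.456 lb/ft³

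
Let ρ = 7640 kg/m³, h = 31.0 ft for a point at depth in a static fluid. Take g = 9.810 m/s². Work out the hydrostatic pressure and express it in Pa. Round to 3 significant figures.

P is given directly by: P = ρgh.
ρ = 7640 kg/m³; h = 31.0 ft = 9.449 m; g = 9.810 m/s².
P = 7.082×10^5 Pa

7.08×10^5 Pa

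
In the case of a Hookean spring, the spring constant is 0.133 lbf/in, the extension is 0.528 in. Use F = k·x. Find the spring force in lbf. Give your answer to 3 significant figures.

Directly: F = kx.
k = 0.133 lbf/in = 23.29 N/m; x = 0.528 in = 0.01341 m.
F = 0.3124 N  (the unit combination reduces to kg·m/s² = N)
0.3124 N × (1 lbf / 4.448 N) = 0.07022 lbf

0.0702 lbf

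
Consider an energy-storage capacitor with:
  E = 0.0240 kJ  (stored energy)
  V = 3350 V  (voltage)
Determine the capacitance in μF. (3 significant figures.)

4.28 μF

Solving E = ½C·V² for C: C = 2E/V².
E = 0.0240 kJ = 24.00 J; V = 3350 V.
C = 4.277×10^-6 F
4.277×10^-6 F × (1 μF / 1.000×10^-6 F) = 4.277 μF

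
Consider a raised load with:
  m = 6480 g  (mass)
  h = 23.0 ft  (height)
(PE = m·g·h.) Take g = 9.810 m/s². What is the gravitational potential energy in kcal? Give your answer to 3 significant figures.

Directly: PE = mgh.
m = 6480 g = 6.480 kg; h = 23.0 ft = 7.010 m; g = 9.810 m/s².
PE = 445.6 J
445.6 J × (1 kcal / 4184 J) = 0.1065 kcal

0.107 kcal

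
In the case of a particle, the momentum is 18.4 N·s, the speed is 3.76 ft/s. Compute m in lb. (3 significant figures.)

Rearranging: m = p/v.
p = 18.4 N·s = 18.40 kg·m/s; v = 3.76 ft/s = 1.146 m/s.
m = 16.06 kg
16.06 kg × (1 lb / 0.4536 kg) = 35.40 lb

35.4 lb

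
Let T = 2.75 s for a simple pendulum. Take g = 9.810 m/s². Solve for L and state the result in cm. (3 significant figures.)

188 cm

Rearranging T = 2π√(L/g) for L: L = g·(T/2π)².
T = 2.75 s; g = 9.810 m/s².
L = 1.879 m
1.879 m × (1 cm / 0.01000 m) = 187.9 cm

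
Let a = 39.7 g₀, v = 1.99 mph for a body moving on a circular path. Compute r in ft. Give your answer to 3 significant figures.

Rearranging: r = v²/a.
a = 39.7 g₀ = 389.3 m/s²; v = 1.99 mph = 0.8896 m/s.
r = 0.002033 m
0.002033 m × (1 ft / 0.3048 m) = 0.006669 ft

0.00667 ft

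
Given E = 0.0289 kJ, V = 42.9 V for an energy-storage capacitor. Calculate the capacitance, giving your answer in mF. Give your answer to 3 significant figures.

31.4 mF

Rearranging: C = 2E/V².
E = 0.0289 kJ = 28.90 J; V = 42.9 V.
C = 0.03141 F
0.03141 F × (1 mF / 0.001000 F) = 31.41 mF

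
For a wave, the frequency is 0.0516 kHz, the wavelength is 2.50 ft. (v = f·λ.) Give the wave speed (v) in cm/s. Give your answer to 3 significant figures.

3930 cm/s

v is given directly by: v = fλ.
f = 0.0516 kHz = 51.60 Hz; λ = 2.50 ft = 0.7620 m.
v = 39.32 m/s
39.32 m/s × (1 cm/s / 0.01000 m/s) = 3932 cm/s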